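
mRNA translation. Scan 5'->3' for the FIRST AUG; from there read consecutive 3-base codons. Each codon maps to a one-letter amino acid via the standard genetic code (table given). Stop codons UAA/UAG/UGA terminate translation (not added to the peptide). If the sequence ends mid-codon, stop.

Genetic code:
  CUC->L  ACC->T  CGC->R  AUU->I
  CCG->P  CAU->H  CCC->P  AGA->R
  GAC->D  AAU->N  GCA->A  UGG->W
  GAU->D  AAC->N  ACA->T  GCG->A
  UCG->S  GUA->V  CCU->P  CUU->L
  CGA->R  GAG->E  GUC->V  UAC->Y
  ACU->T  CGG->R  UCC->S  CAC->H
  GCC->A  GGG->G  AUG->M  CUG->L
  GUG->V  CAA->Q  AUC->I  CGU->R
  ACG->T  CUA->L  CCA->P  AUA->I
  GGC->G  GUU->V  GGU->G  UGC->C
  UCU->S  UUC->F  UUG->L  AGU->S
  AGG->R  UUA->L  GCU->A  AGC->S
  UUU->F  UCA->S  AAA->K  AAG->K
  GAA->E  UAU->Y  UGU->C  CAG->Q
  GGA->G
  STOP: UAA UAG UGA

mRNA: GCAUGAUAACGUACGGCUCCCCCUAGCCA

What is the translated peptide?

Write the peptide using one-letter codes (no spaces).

Answer: MITYGSP

Derivation:
start AUG at pos 2
pos 2: AUG -> M; peptide=M
pos 5: AUA -> I; peptide=MI
pos 8: ACG -> T; peptide=MIT
pos 11: UAC -> Y; peptide=MITY
pos 14: GGC -> G; peptide=MITYG
pos 17: UCC -> S; peptide=MITYGS
pos 20: CCC -> P; peptide=MITYGSP
pos 23: UAG -> STOP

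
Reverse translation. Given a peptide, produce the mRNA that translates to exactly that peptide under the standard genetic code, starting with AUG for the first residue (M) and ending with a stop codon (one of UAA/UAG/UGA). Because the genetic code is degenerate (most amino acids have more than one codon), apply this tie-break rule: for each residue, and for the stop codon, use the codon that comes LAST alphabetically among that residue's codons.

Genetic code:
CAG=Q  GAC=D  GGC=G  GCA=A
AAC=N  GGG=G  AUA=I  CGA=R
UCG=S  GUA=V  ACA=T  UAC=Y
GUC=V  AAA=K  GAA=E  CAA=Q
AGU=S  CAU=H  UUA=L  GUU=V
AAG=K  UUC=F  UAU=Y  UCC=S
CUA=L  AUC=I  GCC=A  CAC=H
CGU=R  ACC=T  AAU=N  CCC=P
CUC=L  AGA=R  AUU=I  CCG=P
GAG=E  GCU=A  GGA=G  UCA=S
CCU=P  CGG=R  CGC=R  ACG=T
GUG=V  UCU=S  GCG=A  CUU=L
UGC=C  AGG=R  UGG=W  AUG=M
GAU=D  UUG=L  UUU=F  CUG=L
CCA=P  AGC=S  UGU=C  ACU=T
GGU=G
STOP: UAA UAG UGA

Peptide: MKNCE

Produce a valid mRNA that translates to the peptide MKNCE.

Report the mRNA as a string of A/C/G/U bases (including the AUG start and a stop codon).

residue 1: M -> AUG (start codon)
residue 2: K codons sorted = AAA,AAG -> pick last = AAG
residue 3: N codons sorted = AAC,AAU -> pick last = AAU
residue 4: C codons sorted = UGC,UGU -> pick last = UGU
residue 5: E codons sorted = GAA,GAG -> pick last = GAG
terminator: stop codons sorted = UAA,UAG,UGA -> pick last = UGA

Answer: mRNA: AUGAAGAAUUGUGAGUGA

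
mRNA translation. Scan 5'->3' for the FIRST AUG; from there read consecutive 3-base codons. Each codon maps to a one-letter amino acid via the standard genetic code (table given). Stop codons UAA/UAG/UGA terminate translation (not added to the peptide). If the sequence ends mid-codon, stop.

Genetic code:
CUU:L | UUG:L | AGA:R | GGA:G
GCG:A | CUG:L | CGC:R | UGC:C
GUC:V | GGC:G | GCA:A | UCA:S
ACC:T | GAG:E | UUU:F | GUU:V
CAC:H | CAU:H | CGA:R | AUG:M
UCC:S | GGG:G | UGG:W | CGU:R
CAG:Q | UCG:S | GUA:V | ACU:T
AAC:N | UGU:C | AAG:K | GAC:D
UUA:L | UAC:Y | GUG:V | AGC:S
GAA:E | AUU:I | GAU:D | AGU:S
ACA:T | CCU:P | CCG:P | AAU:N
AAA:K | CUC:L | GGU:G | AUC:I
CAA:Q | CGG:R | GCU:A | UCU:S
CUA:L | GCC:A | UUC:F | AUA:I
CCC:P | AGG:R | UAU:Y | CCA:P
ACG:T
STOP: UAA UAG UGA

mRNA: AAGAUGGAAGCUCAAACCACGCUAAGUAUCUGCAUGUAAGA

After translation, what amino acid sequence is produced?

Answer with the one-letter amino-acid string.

start AUG at pos 3
pos 3: AUG -> M; peptide=M
pos 6: GAA -> E; peptide=ME
pos 9: GCU -> A; peptide=MEA
pos 12: CAA -> Q; peptide=MEAQ
pos 15: ACC -> T; peptide=MEAQT
pos 18: ACG -> T; peptide=MEAQTT
pos 21: CUA -> L; peptide=MEAQTTL
pos 24: AGU -> S; peptide=MEAQTTLS
pos 27: AUC -> I; peptide=MEAQTTLSI
pos 30: UGC -> C; peptide=MEAQTTLSIC
pos 33: AUG -> M; peptide=MEAQTTLSICM
pos 36: UAA -> STOP

Answer: MEAQTTLSICM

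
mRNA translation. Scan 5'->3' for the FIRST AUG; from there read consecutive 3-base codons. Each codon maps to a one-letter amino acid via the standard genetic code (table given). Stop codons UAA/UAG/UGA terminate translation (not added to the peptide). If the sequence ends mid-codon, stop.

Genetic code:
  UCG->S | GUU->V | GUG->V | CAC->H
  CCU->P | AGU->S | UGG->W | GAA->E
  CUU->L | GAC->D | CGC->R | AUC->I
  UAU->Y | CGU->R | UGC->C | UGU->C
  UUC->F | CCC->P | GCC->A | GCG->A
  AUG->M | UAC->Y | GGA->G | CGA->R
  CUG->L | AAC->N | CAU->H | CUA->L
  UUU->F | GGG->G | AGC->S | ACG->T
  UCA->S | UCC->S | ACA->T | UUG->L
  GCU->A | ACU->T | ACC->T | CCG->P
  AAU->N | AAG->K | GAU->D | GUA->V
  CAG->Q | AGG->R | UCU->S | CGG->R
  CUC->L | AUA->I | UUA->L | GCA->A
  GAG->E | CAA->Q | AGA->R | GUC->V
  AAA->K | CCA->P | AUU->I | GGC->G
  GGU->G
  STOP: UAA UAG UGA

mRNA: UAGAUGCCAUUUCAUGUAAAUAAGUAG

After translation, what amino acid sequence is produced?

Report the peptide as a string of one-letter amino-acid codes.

Answer: MPFHVNK

Derivation:
start AUG at pos 3
pos 3: AUG -> M; peptide=M
pos 6: CCA -> P; peptide=MP
pos 9: UUU -> F; peptide=MPF
pos 12: CAU -> H; peptide=MPFH
pos 15: GUA -> V; peptide=MPFHV
pos 18: AAU -> N; peptide=MPFHVN
pos 21: AAG -> K; peptide=MPFHVNK
pos 24: UAG -> STOP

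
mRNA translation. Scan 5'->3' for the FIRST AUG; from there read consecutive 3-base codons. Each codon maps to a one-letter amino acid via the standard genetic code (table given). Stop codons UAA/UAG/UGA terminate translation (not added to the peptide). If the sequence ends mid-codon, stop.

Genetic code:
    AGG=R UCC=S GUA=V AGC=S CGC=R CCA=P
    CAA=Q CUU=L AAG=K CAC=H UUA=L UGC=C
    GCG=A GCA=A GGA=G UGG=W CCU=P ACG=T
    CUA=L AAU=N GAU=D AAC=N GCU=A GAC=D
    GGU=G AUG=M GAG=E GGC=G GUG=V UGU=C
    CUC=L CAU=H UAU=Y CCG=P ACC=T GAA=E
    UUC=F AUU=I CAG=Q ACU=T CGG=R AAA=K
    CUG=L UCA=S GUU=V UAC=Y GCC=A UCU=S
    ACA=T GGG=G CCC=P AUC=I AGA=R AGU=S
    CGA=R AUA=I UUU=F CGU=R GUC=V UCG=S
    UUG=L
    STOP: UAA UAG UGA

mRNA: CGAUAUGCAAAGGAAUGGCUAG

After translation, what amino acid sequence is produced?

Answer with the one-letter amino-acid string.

Answer: MQRNG

Derivation:
start AUG at pos 4
pos 4: AUG -> M; peptide=M
pos 7: CAA -> Q; peptide=MQ
pos 10: AGG -> R; peptide=MQR
pos 13: AAU -> N; peptide=MQRN
pos 16: GGC -> G; peptide=MQRNG
pos 19: UAG -> STOP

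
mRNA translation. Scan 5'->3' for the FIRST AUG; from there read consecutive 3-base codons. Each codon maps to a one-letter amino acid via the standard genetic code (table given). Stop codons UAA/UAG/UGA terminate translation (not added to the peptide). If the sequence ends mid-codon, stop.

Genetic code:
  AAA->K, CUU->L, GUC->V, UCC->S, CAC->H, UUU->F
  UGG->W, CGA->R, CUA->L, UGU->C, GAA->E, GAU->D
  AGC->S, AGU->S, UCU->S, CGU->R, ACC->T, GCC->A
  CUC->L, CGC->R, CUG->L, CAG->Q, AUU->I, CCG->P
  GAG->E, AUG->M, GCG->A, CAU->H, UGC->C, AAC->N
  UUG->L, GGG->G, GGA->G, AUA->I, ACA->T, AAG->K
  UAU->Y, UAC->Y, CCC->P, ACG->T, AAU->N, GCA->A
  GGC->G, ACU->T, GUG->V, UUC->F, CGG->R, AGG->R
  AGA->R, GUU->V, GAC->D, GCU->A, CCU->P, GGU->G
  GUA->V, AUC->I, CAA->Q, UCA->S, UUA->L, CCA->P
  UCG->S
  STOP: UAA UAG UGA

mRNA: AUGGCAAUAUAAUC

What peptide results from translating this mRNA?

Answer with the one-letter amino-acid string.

Answer: MAI

Derivation:
start AUG at pos 0
pos 0: AUG -> M; peptide=M
pos 3: GCA -> A; peptide=MA
pos 6: AUA -> I; peptide=MAI
pos 9: UAA -> STOP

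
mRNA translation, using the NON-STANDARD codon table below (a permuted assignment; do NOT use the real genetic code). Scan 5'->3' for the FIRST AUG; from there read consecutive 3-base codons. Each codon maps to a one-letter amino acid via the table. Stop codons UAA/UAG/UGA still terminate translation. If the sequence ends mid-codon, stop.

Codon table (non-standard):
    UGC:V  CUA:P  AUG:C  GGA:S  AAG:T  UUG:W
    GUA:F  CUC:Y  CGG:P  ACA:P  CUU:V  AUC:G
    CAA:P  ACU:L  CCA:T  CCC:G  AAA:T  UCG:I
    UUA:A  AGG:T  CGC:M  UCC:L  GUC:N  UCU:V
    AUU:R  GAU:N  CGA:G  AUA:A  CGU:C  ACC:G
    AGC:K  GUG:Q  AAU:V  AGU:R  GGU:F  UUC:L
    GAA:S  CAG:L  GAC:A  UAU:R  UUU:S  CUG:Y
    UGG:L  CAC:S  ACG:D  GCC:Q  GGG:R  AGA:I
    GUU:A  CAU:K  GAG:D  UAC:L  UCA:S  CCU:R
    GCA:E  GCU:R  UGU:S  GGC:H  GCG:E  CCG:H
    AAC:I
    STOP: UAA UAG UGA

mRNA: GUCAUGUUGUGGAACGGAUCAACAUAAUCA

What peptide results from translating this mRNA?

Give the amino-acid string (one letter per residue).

Answer: CWLISSP

Derivation:
start AUG at pos 3
pos 3: AUG -> C; peptide=C
pos 6: UUG -> W; peptide=CW
pos 9: UGG -> L; peptide=CWL
pos 12: AAC -> I; peptide=CWLI
pos 15: GGA -> S; peptide=CWLIS
pos 18: UCA -> S; peptide=CWLISS
pos 21: ACA -> P; peptide=CWLISSP
pos 24: UAA -> STOP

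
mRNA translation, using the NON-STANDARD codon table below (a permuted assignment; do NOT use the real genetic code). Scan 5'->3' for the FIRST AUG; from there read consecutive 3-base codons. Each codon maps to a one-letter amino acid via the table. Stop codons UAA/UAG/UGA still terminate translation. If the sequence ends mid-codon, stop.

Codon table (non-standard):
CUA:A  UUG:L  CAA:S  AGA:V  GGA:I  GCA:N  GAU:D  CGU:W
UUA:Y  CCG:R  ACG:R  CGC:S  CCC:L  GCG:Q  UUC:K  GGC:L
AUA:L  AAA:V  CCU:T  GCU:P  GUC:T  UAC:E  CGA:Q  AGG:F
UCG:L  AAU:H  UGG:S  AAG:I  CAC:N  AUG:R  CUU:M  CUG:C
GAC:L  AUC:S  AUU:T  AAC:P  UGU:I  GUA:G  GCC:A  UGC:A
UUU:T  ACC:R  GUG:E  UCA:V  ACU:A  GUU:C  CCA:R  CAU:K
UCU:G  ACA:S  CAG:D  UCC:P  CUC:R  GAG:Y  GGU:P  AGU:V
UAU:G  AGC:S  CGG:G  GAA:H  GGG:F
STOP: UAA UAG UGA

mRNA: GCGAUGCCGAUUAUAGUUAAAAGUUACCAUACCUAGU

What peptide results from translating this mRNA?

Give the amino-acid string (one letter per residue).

start AUG at pos 3
pos 3: AUG -> R; peptide=R
pos 6: CCG -> R; peptide=RR
pos 9: AUU -> T; peptide=RRT
pos 12: AUA -> L; peptide=RRTL
pos 15: GUU -> C; peptide=RRTLC
pos 18: AAA -> V; peptide=RRTLCV
pos 21: AGU -> V; peptide=RRTLCVV
pos 24: UAC -> E; peptide=RRTLCVVE
pos 27: CAU -> K; peptide=RRTLCVVEK
pos 30: ACC -> R; peptide=RRTLCVVEKR
pos 33: UAG -> STOP

Answer: RRTLCVVEKR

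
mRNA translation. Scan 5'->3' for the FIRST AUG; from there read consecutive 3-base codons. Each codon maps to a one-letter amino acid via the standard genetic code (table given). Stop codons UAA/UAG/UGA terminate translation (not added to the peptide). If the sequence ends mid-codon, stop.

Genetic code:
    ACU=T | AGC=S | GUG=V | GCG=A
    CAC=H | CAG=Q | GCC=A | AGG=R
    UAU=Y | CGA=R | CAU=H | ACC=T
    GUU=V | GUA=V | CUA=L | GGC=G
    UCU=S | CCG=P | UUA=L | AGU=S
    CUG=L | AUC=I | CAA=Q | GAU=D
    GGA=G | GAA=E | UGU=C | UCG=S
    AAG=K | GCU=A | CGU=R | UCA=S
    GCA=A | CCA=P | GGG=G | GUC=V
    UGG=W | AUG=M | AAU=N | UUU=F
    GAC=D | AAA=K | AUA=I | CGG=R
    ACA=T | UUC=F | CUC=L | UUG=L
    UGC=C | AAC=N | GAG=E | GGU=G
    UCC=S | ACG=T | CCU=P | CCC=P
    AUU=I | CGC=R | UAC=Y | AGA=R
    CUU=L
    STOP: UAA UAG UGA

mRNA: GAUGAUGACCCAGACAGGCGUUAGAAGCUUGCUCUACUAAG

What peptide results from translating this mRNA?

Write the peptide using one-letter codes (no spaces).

Answer: MMTQTGVRSLLY

Derivation:
start AUG at pos 1
pos 1: AUG -> M; peptide=M
pos 4: AUG -> M; peptide=MM
pos 7: ACC -> T; peptide=MMT
pos 10: CAG -> Q; peptide=MMTQ
pos 13: ACA -> T; peptide=MMTQT
pos 16: GGC -> G; peptide=MMTQTG
pos 19: GUU -> V; peptide=MMTQTGV
pos 22: AGA -> R; peptide=MMTQTGVR
pos 25: AGC -> S; peptide=MMTQTGVRS
pos 28: UUG -> L; peptide=MMTQTGVRSL
pos 31: CUC -> L; peptide=MMTQTGVRSLL
pos 34: UAC -> Y; peptide=MMTQTGVRSLLY
pos 37: UAA -> STOP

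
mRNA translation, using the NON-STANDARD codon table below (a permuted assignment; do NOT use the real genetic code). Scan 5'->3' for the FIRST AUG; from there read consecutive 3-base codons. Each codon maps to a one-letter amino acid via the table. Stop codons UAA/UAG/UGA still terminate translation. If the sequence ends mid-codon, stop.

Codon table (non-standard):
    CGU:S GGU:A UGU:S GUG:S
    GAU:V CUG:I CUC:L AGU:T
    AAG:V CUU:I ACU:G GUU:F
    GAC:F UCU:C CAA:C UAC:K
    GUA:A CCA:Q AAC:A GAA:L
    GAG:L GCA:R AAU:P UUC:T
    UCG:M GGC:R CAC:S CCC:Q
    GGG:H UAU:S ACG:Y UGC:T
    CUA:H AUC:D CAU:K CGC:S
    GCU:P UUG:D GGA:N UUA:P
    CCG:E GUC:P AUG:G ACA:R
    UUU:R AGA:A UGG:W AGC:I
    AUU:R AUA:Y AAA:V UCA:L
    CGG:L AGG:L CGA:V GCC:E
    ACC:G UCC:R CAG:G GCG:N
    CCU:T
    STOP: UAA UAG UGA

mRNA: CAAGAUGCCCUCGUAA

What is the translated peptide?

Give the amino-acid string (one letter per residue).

Answer: GQM

Derivation:
start AUG at pos 4
pos 4: AUG -> G; peptide=G
pos 7: CCC -> Q; peptide=GQ
pos 10: UCG -> M; peptide=GQM
pos 13: UAA -> STOP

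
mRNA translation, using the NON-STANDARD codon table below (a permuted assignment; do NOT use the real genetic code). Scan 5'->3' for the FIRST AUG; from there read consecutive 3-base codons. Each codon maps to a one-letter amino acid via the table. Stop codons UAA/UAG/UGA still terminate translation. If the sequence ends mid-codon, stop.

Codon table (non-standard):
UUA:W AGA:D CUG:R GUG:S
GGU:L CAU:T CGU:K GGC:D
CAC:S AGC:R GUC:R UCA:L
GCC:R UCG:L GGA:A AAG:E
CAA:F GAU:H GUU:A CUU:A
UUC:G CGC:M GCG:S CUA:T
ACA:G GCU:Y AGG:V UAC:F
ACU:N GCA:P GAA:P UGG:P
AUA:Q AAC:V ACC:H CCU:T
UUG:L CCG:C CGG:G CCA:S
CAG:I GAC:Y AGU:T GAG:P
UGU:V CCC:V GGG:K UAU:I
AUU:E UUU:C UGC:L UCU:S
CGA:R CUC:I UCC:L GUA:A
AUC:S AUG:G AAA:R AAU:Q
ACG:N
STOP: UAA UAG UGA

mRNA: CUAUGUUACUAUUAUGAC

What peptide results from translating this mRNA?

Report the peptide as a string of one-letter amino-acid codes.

Answer: GWTW

Derivation:
start AUG at pos 2
pos 2: AUG -> G; peptide=G
pos 5: UUA -> W; peptide=GW
pos 8: CUA -> T; peptide=GWT
pos 11: UUA -> W; peptide=GWTW
pos 14: UGA -> STOP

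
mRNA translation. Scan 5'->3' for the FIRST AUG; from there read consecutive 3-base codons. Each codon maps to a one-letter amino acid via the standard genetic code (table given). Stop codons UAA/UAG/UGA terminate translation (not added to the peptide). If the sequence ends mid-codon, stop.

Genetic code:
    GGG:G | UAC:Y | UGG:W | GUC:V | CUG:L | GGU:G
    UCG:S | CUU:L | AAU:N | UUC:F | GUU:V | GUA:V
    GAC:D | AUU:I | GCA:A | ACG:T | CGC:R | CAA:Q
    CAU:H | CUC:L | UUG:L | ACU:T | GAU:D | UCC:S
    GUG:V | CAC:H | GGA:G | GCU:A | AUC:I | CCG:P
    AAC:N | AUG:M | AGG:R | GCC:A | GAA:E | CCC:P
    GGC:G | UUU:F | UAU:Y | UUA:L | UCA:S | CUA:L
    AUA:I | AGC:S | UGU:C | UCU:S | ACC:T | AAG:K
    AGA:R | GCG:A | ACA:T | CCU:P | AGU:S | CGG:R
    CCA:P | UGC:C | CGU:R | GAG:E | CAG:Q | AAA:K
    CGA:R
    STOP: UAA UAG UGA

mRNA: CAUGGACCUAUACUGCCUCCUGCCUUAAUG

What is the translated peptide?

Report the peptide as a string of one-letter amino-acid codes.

Answer: MDLYCLLP

Derivation:
start AUG at pos 1
pos 1: AUG -> M; peptide=M
pos 4: GAC -> D; peptide=MD
pos 7: CUA -> L; peptide=MDL
pos 10: UAC -> Y; peptide=MDLY
pos 13: UGC -> C; peptide=MDLYC
pos 16: CUC -> L; peptide=MDLYCL
pos 19: CUG -> L; peptide=MDLYCLL
pos 22: CCU -> P; peptide=MDLYCLLP
pos 25: UAA -> STOP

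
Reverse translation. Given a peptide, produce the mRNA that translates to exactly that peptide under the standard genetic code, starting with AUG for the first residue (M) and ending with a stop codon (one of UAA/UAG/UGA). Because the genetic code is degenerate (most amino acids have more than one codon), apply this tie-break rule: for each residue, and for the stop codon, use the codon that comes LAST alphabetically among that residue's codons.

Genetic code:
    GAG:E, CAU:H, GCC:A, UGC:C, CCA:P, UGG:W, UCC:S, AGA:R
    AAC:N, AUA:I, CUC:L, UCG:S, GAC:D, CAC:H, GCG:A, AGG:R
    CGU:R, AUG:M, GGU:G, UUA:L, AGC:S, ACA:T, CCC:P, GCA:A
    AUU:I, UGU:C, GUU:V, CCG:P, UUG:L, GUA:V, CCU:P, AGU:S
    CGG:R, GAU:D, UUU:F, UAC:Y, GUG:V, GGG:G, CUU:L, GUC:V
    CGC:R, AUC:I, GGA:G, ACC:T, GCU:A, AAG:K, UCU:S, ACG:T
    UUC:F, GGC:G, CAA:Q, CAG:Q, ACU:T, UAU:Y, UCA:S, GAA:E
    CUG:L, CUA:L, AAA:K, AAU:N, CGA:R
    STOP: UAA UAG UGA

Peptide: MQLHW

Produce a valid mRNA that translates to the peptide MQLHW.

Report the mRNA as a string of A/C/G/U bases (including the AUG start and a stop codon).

residue 1: M -> AUG (start codon)
residue 2: Q codons sorted = CAA,CAG -> pick last = CAG
residue 3: L codons sorted = CUA,CUC,CUG,CUU,UUA,UUG -> pick last = UUG
residue 4: H codons sorted = CAC,CAU -> pick last = CAU
residue 5: W -> UGG (only codon)
terminator: stop codons sorted = UAA,UAG,UGA -> pick last = UGA

Answer: mRNA: AUGCAGUUGCAUUGGUGA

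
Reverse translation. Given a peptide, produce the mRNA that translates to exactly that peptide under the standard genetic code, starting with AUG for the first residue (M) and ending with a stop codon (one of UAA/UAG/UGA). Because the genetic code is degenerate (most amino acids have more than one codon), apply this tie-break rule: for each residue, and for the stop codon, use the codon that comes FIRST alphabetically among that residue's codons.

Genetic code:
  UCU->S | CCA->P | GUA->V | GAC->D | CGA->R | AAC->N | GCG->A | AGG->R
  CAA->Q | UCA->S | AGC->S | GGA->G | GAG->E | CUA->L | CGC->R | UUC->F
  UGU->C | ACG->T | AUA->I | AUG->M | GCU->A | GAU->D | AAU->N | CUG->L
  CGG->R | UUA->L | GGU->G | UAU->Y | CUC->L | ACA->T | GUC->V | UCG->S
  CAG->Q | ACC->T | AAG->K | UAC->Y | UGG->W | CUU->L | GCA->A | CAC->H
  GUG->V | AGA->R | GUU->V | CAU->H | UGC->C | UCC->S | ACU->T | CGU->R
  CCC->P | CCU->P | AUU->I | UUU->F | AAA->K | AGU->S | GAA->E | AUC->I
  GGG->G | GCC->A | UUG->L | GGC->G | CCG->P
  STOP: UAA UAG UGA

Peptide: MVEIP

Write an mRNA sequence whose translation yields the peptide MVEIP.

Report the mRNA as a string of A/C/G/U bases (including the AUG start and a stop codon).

Answer: mRNA: AUGGUAGAAAUACCAUAA

Derivation:
residue 1: M -> AUG (start codon)
residue 2: V codons sorted = GUA,GUC,GUG,GUU -> pick first = GUA
residue 3: E codons sorted = GAA,GAG -> pick first = GAA
residue 4: I codons sorted = AUA,AUC,AUU -> pick first = AUA
residue 5: P codons sorted = CCA,CCC,CCG,CCU -> pick first = CCA
terminator: stop codons sorted = UAA,UAG,UGA -> pick first = UAA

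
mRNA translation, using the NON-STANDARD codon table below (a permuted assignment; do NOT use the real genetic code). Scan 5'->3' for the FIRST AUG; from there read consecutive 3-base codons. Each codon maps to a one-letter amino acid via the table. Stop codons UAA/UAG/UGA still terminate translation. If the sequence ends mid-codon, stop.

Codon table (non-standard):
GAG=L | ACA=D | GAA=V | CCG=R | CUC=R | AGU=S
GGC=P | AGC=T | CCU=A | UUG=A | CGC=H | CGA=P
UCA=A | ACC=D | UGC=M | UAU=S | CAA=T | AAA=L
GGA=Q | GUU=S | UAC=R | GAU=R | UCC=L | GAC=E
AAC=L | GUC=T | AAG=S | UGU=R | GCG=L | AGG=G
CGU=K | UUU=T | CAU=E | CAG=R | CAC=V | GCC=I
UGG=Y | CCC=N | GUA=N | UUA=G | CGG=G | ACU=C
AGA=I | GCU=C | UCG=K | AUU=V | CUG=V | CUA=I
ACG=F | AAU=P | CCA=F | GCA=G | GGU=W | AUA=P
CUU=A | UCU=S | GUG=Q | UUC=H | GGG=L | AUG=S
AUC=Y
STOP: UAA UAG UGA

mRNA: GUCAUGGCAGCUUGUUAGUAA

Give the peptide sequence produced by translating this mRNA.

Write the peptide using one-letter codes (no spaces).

Answer: SGCR

Derivation:
start AUG at pos 3
pos 3: AUG -> S; peptide=S
pos 6: GCA -> G; peptide=SG
pos 9: GCU -> C; peptide=SGC
pos 12: UGU -> R; peptide=SGCR
pos 15: UAG -> STOP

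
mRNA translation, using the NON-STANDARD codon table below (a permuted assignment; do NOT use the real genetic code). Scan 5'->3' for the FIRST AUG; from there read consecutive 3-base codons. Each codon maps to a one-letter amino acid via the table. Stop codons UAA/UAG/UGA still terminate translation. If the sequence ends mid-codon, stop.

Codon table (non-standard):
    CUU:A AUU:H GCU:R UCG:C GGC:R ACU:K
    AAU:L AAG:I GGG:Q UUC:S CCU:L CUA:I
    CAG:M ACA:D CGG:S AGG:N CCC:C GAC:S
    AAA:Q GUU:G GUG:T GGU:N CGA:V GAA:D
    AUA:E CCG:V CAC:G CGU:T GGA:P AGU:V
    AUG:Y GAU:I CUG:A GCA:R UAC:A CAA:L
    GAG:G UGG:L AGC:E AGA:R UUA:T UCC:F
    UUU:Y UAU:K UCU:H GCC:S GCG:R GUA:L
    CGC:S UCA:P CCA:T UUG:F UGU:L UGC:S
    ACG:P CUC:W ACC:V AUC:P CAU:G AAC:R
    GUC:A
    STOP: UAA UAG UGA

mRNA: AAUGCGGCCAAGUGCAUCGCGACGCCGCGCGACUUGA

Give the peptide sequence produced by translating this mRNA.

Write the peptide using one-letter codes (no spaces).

start AUG at pos 1
pos 1: AUG -> Y; peptide=Y
pos 4: CGG -> S; peptide=YS
pos 7: CCA -> T; peptide=YST
pos 10: AGU -> V; peptide=YSTV
pos 13: GCA -> R; peptide=YSTVR
pos 16: UCG -> C; peptide=YSTVRC
pos 19: CGA -> V; peptide=YSTVRCV
pos 22: CGC -> S; peptide=YSTVRCVS
pos 25: CGC -> S; peptide=YSTVRCVSS
pos 28: GCG -> R; peptide=YSTVRCVSSR
pos 31: ACU -> K; peptide=YSTVRCVSSRK
pos 34: UGA -> STOP

Answer: YSTVRCVSSRK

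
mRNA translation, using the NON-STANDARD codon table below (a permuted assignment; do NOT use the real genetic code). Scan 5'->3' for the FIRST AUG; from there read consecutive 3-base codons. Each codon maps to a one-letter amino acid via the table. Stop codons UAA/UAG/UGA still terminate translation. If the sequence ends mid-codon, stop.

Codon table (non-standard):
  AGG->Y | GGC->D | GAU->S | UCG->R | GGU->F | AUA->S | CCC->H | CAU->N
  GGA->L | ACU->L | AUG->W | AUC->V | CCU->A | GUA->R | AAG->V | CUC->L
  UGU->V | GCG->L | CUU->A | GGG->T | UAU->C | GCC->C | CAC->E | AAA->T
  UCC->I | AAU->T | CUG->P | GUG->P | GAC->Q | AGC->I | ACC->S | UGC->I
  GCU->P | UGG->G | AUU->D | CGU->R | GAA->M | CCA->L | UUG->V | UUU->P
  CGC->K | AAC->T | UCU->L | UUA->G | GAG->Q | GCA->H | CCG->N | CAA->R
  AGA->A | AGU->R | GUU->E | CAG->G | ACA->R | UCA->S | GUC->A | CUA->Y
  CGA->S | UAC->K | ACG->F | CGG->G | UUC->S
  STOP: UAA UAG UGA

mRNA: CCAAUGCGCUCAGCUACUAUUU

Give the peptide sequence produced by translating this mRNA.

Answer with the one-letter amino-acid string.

start AUG at pos 3
pos 3: AUG -> W; peptide=W
pos 6: CGC -> K; peptide=WK
pos 9: UCA -> S; peptide=WKS
pos 12: GCU -> P; peptide=WKSP
pos 15: ACU -> L; peptide=WKSPL
pos 18: AUU -> D; peptide=WKSPLD
pos 21: only 1 nt remain (<3), stop (end of mRNA)

Answer: WKSPLD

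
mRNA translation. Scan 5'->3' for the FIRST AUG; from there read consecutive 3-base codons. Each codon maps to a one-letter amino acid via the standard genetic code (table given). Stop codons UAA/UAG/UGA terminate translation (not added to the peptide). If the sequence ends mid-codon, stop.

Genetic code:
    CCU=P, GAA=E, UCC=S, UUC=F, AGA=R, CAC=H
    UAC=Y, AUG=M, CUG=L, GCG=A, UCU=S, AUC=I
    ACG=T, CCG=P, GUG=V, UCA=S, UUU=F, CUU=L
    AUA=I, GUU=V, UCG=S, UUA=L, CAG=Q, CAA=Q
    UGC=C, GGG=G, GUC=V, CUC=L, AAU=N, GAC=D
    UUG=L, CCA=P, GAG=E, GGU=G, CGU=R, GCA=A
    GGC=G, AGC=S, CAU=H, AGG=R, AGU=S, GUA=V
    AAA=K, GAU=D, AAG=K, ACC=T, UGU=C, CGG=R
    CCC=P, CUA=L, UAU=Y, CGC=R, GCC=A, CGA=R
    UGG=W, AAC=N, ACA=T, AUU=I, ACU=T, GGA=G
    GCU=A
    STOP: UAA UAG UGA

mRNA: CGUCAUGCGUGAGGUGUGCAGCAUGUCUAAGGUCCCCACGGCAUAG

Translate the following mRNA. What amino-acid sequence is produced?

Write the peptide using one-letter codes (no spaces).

start AUG at pos 4
pos 4: AUG -> M; peptide=M
pos 7: CGU -> R; peptide=MR
pos 10: GAG -> E; peptide=MRE
pos 13: GUG -> V; peptide=MREV
pos 16: UGC -> C; peptide=MREVC
pos 19: AGC -> S; peptide=MREVCS
pos 22: AUG -> M; peptide=MREVCSM
pos 25: UCU -> S; peptide=MREVCSMS
pos 28: AAG -> K; peptide=MREVCSMSK
pos 31: GUC -> V; peptide=MREVCSMSKV
pos 34: CCC -> P; peptide=MREVCSMSKVP
pos 37: ACG -> T; peptide=MREVCSMSKVPT
pos 40: GCA -> A; peptide=MREVCSMSKVPTA
pos 43: UAG -> STOP

Answer: MREVCSMSKVPTA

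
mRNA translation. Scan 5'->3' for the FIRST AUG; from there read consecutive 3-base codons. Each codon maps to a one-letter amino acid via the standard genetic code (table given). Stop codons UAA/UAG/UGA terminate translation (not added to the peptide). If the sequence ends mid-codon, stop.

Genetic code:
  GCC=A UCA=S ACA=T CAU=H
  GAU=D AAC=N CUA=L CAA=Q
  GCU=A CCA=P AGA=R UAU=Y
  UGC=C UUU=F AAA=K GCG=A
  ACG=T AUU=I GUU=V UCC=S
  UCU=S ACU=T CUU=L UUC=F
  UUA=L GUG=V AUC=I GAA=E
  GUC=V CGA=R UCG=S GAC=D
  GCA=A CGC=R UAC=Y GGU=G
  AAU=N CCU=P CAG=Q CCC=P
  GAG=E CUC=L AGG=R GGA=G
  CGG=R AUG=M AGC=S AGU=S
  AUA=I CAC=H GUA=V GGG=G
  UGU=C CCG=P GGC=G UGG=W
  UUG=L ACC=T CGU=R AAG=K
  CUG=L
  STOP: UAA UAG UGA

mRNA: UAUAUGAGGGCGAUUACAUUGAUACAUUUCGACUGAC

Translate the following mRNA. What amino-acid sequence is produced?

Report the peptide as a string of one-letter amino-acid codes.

Answer: MRAITLIHFD

Derivation:
start AUG at pos 3
pos 3: AUG -> M; peptide=M
pos 6: AGG -> R; peptide=MR
pos 9: GCG -> A; peptide=MRA
pos 12: AUU -> I; peptide=MRAI
pos 15: ACA -> T; peptide=MRAIT
pos 18: UUG -> L; peptide=MRAITL
pos 21: AUA -> I; peptide=MRAITLI
pos 24: CAU -> H; peptide=MRAITLIH
pos 27: UUC -> F; peptide=MRAITLIHF
pos 30: GAC -> D; peptide=MRAITLIHFD
pos 33: UGA -> STOP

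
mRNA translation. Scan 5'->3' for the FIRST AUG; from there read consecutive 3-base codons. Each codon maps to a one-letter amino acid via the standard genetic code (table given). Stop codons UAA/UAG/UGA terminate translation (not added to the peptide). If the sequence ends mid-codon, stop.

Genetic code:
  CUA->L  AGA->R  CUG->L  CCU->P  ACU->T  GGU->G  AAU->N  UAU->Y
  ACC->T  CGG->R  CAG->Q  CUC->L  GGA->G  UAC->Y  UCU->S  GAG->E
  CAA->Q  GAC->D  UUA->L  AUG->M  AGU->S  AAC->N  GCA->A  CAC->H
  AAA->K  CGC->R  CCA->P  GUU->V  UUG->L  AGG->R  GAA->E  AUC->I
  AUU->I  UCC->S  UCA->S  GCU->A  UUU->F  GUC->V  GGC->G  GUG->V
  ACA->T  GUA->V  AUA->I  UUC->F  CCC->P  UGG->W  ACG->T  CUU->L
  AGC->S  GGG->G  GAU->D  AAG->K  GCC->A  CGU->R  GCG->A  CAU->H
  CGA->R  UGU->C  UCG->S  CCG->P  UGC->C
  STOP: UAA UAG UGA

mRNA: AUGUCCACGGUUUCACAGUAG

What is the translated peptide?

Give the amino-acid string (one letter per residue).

Answer: MSTVSQ

Derivation:
start AUG at pos 0
pos 0: AUG -> M; peptide=M
pos 3: UCC -> S; peptide=MS
pos 6: ACG -> T; peptide=MST
pos 9: GUU -> V; peptide=MSTV
pos 12: UCA -> S; peptide=MSTVS
pos 15: CAG -> Q; peptide=MSTVSQ
pos 18: UAG -> STOP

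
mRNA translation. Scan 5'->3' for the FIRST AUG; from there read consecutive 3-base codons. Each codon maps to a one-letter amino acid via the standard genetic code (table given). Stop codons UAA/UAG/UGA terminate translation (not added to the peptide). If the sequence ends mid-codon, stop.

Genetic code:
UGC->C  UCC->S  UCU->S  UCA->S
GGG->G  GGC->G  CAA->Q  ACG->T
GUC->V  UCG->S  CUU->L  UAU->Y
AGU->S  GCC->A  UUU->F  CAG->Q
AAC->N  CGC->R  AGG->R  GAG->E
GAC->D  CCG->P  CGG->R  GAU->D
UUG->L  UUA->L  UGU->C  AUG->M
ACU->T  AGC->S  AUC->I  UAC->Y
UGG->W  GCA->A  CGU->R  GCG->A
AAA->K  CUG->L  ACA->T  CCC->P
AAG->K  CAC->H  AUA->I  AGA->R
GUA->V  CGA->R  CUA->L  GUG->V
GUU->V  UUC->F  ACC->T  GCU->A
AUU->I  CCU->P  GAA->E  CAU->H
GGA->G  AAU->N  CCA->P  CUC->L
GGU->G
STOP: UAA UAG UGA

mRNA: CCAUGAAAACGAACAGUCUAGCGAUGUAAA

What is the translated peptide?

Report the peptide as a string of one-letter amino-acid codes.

Answer: MKTNSLAM

Derivation:
start AUG at pos 2
pos 2: AUG -> M; peptide=M
pos 5: AAA -> K; peptide=MK
pos 8: ACG -> T; peptide=MKT
pos 11: AAC -> N; peptide=MKTN
pos 14: AGU -> S; peptide=MKTNS
pos 17: CUA -> L; peptide=MKTNSL
pos 20: GCG -> A; peptide=MKTNSLA
pos 23: AUG -> M; peptide=MKTNSLAM
pos 26: UAA -> STOP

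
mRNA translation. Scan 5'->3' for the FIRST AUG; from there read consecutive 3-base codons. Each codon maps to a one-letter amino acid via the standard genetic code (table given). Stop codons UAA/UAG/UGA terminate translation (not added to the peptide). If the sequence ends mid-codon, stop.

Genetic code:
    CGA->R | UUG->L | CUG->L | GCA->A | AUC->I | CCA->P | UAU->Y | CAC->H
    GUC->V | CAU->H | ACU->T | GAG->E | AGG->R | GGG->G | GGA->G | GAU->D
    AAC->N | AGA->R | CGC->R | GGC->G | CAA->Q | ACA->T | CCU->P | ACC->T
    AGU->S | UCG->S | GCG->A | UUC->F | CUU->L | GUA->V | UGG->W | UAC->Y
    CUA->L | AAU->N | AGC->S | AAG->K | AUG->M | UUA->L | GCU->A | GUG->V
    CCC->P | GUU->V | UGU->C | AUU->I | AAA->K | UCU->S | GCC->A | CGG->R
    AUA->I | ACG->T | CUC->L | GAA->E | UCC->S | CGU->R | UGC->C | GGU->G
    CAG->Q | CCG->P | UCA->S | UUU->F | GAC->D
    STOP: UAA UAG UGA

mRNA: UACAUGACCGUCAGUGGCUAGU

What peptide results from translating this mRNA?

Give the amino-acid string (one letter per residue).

start AUG at pos 3
pos 3: AUG -> M; peptide=M
pos 6: ACC -> T; peptide=MT
pos 9: GUC -> V; peptide=MTV
pos 12: AGU -> S; peptide=MTVS
pos 15: GGC -> G; peptide=MTVSG
pos 18: UAG -> STOP

Answer: MTVSG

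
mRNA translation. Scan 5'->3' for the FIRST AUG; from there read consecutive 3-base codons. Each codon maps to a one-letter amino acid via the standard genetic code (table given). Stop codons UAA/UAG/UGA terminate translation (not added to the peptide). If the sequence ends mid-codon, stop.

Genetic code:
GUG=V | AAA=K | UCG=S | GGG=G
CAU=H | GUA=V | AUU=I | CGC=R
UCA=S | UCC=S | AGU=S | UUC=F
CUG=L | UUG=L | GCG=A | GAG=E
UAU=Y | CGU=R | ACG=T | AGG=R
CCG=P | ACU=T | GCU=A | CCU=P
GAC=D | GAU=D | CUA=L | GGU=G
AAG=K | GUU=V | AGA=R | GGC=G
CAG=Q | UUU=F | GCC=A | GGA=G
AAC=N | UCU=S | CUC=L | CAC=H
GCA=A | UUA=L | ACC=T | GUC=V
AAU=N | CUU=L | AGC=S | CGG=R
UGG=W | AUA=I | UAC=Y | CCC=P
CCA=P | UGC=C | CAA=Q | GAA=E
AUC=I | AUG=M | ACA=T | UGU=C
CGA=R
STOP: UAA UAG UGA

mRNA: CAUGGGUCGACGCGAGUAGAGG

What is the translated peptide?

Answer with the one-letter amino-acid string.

Answer: MGRRE

Derivation:
start AUG at pos 1
pos 1: AUG -> M; peptide=M
pos 4: GGU -> G; peptide=MG
pos 7: CGA -> R; peptide=MGR
pos 10: CGC -> R; peptide=MGRR
pos 13: GAG -> E; peptide=MGRRE
pos 16: UAG -> STOP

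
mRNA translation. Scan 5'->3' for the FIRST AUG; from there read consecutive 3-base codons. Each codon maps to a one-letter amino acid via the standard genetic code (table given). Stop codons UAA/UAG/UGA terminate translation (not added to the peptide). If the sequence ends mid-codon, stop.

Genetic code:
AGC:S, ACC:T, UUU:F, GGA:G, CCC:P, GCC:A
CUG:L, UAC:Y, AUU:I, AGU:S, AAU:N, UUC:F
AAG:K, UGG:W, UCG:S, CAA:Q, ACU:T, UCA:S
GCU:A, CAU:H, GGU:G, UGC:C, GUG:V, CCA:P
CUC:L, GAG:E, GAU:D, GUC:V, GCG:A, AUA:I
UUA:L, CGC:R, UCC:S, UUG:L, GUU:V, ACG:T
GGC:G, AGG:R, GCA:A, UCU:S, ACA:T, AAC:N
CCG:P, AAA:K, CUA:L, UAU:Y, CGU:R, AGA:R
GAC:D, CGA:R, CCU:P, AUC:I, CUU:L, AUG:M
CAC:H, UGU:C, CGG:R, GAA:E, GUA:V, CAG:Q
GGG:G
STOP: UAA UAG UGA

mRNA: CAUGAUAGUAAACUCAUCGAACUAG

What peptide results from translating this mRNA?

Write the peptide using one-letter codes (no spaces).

start AUG at pos 1
pos 1: AUG -> M; peptide=M
pos 4: AUA -> I; peptide=MI
pos 7: GUA -> V; peptide=MIV
pos 10: AAC -> N; peptide=MIVN
pos 13: UCA -> S; peptide=MIVNS
pos 16: UCG -> S; peptide=MIVNSS
pos 19: AAC -> N; peptide=MIVNSSN
pos 22: UAG -> STOP

Answer: MIVNSSN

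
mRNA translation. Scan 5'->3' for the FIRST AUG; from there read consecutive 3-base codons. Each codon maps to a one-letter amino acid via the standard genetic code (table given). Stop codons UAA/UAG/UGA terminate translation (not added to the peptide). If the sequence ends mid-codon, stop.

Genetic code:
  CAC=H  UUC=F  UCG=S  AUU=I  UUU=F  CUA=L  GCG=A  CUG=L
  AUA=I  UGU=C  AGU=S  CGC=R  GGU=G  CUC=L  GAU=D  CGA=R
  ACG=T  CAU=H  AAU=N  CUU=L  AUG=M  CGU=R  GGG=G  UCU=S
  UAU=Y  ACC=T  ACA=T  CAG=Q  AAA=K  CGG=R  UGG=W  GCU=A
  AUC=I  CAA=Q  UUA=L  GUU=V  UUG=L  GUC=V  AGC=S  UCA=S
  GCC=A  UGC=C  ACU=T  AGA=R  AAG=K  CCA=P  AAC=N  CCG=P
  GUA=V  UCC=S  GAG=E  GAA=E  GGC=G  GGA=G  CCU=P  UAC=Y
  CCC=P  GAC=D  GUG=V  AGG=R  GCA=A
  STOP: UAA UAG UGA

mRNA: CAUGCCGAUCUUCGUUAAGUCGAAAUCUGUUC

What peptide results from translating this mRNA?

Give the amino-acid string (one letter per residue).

start AUG at pos 1
pos 1: AUG -> M; peptide=M
pos 4: CCG -> P; peptide=MP
pos 7: AUC -> I; peptide=MPI
pos 10: UUC -> F; peptide=MPIF
pos 13: GUU -> V; peptide=MPIFV
pos 16: AAG -> K; peptide=MPIFVK
pos 19: UCG -> S; peptide=MPIFVKS
pos 22: AAA -> K; peptide=MPIFVKSK
pos 25: UCU -> S; peptide=MPIFVKSKS
pos 28: GUU -> V; peptide=MPIFVKSKSV
pos 31: only 1 nt remain (<3), stop (end of mRNA)

Answer: MPIFVKSKSV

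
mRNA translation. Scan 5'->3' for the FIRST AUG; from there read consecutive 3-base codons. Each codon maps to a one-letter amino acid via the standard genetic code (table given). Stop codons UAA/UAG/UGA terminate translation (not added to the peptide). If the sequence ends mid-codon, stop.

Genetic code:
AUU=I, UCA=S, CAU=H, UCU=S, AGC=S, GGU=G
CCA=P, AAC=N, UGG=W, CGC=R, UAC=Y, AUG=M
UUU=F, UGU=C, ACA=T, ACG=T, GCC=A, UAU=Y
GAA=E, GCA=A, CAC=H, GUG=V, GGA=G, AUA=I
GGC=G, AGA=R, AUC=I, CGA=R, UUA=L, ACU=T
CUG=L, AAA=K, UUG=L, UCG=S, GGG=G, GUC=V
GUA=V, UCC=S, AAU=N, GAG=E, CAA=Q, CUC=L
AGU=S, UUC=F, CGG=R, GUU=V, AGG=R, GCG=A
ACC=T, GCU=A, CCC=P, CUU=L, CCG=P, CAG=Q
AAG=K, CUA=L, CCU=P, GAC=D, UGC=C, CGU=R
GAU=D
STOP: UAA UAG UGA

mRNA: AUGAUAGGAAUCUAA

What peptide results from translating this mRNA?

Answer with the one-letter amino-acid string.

start AUG at pos 0
pos 0: AUG -> M; peptide=M
pos 3: AUA -> I; peptide=MI
pos 6: GGA -> G; peptide=MIG
pos 9: AUC -> I; peptide=MIGI
pos 12: UAA -> STOP

Answer: MIGI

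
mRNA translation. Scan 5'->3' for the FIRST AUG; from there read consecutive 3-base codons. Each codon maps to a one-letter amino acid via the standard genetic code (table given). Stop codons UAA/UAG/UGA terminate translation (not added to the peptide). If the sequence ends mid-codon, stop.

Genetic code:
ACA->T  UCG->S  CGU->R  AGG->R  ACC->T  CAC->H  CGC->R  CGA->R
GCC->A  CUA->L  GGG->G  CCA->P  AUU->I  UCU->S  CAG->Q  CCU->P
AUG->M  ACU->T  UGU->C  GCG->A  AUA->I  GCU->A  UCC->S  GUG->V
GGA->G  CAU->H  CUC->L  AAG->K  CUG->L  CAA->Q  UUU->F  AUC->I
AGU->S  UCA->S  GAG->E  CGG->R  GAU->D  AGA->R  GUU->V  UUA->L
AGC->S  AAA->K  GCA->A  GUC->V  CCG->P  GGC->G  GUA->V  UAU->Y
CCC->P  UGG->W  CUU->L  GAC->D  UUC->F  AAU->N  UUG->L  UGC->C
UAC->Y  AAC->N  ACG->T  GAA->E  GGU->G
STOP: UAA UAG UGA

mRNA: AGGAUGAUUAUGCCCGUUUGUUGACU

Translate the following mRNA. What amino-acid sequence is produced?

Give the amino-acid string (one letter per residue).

start AUG at pos 3
pos 3: AUG -> M; peptide=M
pos 6: AUU -> I; peptide=MI
pos 9: AUG -> M; peptide=MIM
pos 12: CCC -> P; peptide=MIMP
pos 15: GUU -> V; peptide=MIMPV
pos 18: UGU -> C; peptide=MIMPVC
pos 21: UGA -> STOP

Answer: MIMPVC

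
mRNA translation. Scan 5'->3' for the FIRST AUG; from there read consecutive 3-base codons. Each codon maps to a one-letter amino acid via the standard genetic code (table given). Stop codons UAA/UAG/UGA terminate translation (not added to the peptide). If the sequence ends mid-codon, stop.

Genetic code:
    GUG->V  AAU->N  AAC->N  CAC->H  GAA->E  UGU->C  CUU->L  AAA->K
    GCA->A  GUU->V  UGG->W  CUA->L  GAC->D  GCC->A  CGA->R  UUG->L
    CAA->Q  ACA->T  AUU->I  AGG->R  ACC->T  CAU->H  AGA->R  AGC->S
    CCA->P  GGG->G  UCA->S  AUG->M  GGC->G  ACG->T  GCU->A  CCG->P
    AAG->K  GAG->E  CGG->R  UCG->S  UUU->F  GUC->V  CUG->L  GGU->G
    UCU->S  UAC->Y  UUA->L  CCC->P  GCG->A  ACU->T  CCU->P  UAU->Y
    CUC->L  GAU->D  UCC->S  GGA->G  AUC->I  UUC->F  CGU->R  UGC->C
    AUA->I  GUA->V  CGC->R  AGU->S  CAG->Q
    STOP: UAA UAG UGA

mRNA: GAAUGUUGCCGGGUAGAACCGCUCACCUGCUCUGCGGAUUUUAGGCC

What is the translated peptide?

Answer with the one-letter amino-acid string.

start AUG at pos 2
pos 2: AUG -> M; peptide=M
pos 5: UUG -> L; peptide=ML
pos 8: CCG -> P; peptide=MLP
pos 11: GGU -> G; peptide=MLPG
pos 14: AGA -> R; peptide=MLPGR
pos 17: ACC -> T; peptide=MLPGRT
pos 20: GCU -> A; peptide=MLPGRTA
pos 23: CAC -> H; peptide=MLPGRTAH
pos 26: CUG -> L; peptide=MLPGRTAHL
pos 29: CUC -> L; peptide=MLPGRTAHLL
pos 32: UGC -> C; peptide=MLPGRTAHLLC
pos 35: GGA -> G; peptide=MLPGRTAHLLCG
pos 38: UUU -> F; peptide=MLPGRTAHLLCGF
pos 41: UAG -> STOP

Answer: MLPGRTAHLLCGF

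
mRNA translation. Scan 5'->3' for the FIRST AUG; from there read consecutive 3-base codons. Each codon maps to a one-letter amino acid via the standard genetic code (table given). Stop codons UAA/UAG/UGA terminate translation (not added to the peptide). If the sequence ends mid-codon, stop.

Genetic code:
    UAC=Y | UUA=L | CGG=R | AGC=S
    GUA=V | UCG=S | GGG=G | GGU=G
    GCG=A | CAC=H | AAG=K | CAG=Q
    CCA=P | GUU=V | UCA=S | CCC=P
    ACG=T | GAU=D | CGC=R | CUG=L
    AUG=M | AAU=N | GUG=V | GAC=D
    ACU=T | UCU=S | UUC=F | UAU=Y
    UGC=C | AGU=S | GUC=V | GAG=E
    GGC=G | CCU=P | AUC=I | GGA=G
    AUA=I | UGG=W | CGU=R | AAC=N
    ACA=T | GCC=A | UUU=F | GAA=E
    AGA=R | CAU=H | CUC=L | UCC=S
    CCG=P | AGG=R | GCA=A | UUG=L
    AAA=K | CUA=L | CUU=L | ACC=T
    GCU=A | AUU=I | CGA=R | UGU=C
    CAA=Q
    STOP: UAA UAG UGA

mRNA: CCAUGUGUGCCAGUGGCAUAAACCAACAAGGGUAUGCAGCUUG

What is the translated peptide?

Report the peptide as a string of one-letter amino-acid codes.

start AUG at pos 2
pos 2: AUG -> M; peptide=M
pos 5: UGU -> C; peptide=MC
pos 8: GCC -> A; peptide=MCA
pos 11: AGU -> S; peptide=MCAS
pos 14: GGC -> G; peptide=MCASG
pos 17: AUA -> I; peptide=MCASGI
pos 20: AAC -> N; peptide=MCASGIN
pos 23: CAA -> Q; peptide=MCASGINQ
pos 26: CAA -> Q; peptide=MCASGINQQ
pos 29: GGG -> G; peptide=MCASGINQQG
pos 32: UAU -> Y; peptide=MCASGINQQGY
pos 35: GCA -> A; peptide=MCASGINQQGYA
pos 38: GCU -> A; peptide=MCASGINQQGYAA
pos 41: only 2 nt remain (<3), stop (end of mRNA)

Answer: MCASGINQQGYAA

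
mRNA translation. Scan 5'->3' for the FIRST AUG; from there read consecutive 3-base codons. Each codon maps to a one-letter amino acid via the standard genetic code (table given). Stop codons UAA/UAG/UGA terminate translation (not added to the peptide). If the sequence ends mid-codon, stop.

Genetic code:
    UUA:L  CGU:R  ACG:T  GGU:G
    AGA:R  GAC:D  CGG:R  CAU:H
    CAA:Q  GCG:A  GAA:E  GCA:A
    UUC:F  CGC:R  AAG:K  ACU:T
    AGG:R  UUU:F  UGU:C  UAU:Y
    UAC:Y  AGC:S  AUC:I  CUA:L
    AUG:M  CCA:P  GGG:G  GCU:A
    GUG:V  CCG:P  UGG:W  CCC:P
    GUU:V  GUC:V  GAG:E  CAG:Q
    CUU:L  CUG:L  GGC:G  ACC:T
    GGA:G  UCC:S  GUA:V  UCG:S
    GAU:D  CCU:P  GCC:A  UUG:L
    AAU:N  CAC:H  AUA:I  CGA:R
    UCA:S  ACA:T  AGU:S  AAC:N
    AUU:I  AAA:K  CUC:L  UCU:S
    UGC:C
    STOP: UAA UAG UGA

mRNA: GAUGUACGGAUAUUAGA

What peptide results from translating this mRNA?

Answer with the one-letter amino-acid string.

start AUG at pos 1
pos 1: AUG -> M; peptide=M
pos 4: UAC -> Y; peptide=MY
pos 7: GGA -> G; peptide=MYG
pos 10: UAU -> Y; peptide=MYGY
pos 13: UAG -> STOP

Answer: MYGY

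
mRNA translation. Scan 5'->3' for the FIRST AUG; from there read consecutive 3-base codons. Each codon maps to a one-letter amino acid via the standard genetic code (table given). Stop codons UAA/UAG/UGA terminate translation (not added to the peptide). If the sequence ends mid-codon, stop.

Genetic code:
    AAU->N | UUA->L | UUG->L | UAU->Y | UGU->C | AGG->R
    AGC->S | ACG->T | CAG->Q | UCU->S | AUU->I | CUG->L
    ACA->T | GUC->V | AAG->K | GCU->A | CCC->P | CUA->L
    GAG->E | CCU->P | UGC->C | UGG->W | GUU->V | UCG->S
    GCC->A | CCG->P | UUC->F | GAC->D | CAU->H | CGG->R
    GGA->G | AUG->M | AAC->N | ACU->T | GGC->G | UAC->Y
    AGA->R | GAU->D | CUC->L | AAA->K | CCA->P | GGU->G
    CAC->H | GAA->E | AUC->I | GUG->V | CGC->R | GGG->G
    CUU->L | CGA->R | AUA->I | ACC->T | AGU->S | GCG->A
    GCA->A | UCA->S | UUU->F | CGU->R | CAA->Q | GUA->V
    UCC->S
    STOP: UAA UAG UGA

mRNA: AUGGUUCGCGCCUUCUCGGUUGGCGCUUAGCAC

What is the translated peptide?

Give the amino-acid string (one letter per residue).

start AUG at pos 0
pos 0: AUG -> M; peptide=M
pos 3: GUU -> V; peptide=MV
pos 6: CGC -> R; peptide=MVR
pos 9: GCC -> A; peptide=MVRA
pos 12: UUC -> F; peptide=MVRAF
pos 15: UCG -> S; peptide=MVRAFS
pos 18: GUU -> V; peptide=MVRAFSV
pos 21: GGC -> G; peptide=MVRAFSVG
pos 24: GCU -> A; peptide=MVRAFSVGA
pos 27: UAG -> STOP

Answer: MVRAFSVGA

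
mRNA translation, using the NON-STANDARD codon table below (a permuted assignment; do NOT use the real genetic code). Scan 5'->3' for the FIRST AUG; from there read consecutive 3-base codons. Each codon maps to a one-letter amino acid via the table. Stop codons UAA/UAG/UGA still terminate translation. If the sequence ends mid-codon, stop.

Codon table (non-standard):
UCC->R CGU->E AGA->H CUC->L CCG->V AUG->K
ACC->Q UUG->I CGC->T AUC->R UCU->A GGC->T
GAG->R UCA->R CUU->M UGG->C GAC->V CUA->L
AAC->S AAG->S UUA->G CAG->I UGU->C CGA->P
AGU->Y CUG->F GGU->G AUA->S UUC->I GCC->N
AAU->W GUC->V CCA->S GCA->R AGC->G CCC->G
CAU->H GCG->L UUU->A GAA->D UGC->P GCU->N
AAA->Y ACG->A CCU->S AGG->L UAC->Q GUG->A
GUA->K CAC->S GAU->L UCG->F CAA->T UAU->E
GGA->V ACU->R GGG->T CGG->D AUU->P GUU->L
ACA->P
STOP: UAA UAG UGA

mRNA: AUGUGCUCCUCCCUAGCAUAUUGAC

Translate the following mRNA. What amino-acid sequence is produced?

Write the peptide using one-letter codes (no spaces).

start AUG at pos 0
pos 0: AUG -> K; peptide=K
pos 3: UGC -> P; peptide=KP
pos 6: UCC -> R; peptide=KPR
pos 9: UCC -> R; peptide=KPRR
pos 12: CUA -> L; peptide=KPRRL
pos 15: GCA -> R; peptide=KPRRLR
pos 18: UAU -> E; peptide=KPRRLRE
pos 21: UGA -> STOP

Answer: KPRRLRE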